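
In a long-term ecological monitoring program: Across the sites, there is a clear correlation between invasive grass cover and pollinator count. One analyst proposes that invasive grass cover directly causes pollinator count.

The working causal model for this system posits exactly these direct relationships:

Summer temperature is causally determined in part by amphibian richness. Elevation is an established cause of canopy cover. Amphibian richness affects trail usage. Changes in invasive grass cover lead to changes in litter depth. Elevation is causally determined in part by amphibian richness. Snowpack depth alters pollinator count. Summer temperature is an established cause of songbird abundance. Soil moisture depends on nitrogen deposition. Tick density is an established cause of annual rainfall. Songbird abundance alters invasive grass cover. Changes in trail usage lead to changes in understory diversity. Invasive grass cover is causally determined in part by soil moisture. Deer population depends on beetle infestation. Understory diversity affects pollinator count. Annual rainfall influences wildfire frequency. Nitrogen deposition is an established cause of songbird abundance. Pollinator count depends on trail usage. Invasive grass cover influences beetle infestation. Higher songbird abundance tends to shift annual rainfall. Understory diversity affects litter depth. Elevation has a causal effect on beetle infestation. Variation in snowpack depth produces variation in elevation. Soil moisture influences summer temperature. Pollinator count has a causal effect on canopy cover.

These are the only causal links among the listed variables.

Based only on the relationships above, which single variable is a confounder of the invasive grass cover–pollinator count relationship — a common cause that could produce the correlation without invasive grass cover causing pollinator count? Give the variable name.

amphibian richness

Amphibian richness has a causal path to invasive grass cover (amphibian richness → summer temperature → songbird abundance → invasive grass cover) and a separate causal path to pollinator count (amphibian richness → trail usage → pollinator count), so it is a common cause of both.
No stated relationship gives invasive grass cover a causal route to pollinator count, so the correlation is explained by the shared upstream cause rather than a direct effect.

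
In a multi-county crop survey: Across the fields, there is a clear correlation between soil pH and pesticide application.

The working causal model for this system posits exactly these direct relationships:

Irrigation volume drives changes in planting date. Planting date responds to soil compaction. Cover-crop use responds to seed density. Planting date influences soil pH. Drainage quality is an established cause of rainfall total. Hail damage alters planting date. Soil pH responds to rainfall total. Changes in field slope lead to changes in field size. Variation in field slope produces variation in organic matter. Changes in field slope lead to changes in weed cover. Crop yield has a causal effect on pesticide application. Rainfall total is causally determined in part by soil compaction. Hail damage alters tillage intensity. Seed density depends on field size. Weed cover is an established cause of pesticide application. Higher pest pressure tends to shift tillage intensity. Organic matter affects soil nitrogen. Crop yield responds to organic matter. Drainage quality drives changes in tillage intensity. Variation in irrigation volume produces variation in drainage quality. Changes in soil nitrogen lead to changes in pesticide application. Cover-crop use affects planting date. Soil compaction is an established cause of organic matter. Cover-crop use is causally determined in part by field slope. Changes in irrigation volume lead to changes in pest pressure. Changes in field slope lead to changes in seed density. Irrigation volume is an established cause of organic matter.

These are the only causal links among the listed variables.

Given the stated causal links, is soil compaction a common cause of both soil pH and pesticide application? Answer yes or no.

Soil compaction has a causal path to soil pH (soil compaction → planting date → soil pH) and to pesticide application (soil compaction → organic matter → crop yield → pesticide application), so it is a common cause of both — a confounder.

yes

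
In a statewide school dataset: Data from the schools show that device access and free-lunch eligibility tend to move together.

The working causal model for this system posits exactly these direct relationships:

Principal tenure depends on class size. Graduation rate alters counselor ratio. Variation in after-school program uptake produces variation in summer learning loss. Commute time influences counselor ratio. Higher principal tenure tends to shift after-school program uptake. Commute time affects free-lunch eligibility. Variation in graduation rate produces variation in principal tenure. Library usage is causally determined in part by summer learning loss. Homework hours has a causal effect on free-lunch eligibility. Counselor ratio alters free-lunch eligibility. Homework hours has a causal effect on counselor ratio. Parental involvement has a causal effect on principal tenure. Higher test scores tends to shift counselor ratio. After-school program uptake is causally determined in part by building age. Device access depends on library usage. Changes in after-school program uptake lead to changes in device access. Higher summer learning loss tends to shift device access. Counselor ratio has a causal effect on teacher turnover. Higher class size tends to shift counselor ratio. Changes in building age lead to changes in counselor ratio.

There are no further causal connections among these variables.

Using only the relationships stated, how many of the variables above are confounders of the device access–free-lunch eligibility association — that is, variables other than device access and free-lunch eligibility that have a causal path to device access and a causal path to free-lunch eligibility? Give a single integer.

3

The common causes are: building age (to device access via building age → after-school program uptake → device access; to free-lunch eligibility via building age → counselor ratio → free-lunch eligibility); class size (to device access via class size → principal tenure → after-school program uptake → device access; to free-lunch eligibility via class size → counselor ratio → free-lunch eligibility); graduation rate (to device access via graduation rate → principal tenure → after-school program uptake → device access; to free-lunch eligibility via graduation rate → counselor ratio → free-lunch eligibility).
Every other variable lacks a causal path to at least one of device access and free-lunch eligibility.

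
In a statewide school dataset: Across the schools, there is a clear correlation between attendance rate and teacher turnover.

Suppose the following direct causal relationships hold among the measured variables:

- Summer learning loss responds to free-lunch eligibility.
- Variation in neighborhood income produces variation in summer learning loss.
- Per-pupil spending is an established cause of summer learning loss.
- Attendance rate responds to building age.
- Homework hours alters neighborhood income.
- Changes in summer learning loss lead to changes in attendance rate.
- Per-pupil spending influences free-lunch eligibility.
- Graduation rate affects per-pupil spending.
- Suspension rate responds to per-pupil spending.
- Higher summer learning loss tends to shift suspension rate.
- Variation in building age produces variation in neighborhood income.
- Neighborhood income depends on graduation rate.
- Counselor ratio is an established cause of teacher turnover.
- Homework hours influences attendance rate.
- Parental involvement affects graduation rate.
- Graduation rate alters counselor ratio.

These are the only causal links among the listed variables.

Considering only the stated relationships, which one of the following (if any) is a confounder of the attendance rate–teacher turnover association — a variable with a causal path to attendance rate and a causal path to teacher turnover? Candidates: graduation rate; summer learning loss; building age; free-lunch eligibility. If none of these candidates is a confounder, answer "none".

graduation rate

Graduation rate causes attendance rate (graduation rate → per-pupil spending → summer learning loss → attendance rate) and also causes teacher turnover (graduation rate → counselor ratio → teacher turnover); it is a common cause of both.
Each of the other candidates lacks a causal path to at least one of attendance rate and teacher turnover, so they do not confound the relationship.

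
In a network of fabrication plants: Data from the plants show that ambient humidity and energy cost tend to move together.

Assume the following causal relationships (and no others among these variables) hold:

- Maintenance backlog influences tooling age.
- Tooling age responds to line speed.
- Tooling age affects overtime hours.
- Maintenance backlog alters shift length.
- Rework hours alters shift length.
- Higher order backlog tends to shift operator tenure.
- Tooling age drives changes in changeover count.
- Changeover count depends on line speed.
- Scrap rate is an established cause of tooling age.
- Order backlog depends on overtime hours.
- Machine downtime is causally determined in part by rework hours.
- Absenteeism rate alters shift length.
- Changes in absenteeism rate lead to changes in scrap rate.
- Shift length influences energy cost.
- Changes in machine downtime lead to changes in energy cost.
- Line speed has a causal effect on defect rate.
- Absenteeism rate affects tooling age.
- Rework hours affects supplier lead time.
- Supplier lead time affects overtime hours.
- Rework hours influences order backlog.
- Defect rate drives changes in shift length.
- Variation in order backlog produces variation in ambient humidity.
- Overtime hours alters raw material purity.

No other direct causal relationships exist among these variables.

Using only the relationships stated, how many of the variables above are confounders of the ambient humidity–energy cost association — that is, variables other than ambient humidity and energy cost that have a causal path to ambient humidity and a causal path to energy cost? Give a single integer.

The common causes are: absenteeism rate (to ambient humidity via absenteeism rate → tooling age → overtime hours → order backlog → ambient humidity; to energy cost via absenteeism rate → shift length → energy cost); line speed (to ambient humidity via line speed → tooling age → overtime hours → order backlog → ambient humidity; to energy cost via line speed → defect rate → shift length → energy cost); maintenance backlog (to ambient humidity via maintenance backlog → tooling age → overtime hours → order backlog → ambient humidity; to energy cost via maintenance backlog → shift length → energy cost); rework hours (to ambient humidity via rework hours → order backlog → ambient humidity; to energy cost via rework hours → shift length → energy cost).
Every other variable lacks a causal path to at least one of ambient humidity and energy cost.

4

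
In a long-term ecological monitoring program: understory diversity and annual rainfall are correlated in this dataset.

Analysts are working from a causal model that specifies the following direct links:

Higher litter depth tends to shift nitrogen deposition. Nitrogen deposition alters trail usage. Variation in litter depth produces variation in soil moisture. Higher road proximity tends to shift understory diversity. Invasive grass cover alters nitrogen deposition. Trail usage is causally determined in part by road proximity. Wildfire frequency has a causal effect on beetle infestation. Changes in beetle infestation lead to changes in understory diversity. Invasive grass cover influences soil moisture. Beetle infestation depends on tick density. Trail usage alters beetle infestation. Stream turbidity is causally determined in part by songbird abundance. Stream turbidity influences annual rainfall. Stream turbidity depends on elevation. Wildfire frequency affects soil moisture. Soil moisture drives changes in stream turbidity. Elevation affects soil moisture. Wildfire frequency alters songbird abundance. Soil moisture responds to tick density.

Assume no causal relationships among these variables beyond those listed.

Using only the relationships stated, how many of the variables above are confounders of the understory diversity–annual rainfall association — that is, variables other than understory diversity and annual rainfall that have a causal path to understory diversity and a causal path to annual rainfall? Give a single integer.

The common causes are: invasive grass cover (to understory diversity via invasive grass cover → nitrogen deposition → trail usage → beetle infestation → understory diversity; to annual rainfall via invasive grass cover → soil moisture → stream turbidity → annual rainfall); litter depth (to understory diversity via litter depth → nitrogen deposition → trail usage → beetle infestation → understory diversity; to annual rainfall via litter depth → soil moisture → stream turbidity → annual rainfall); tick density (to understory diversity via tick density → beetle infestation → understory diversity; to annual rainfall via tick density → soil moisture → stream turbidity → annual rainfall); wildfire frequency (to understory diversity via wildfire frequency → beetle infestation → understory diversity; to annual rainfall via wildfire frequency → songbird abundance → stream turbidity → annual rainfall).
Every other variable lacks a causal path to at least one of understory diversity and annual rainfall.

4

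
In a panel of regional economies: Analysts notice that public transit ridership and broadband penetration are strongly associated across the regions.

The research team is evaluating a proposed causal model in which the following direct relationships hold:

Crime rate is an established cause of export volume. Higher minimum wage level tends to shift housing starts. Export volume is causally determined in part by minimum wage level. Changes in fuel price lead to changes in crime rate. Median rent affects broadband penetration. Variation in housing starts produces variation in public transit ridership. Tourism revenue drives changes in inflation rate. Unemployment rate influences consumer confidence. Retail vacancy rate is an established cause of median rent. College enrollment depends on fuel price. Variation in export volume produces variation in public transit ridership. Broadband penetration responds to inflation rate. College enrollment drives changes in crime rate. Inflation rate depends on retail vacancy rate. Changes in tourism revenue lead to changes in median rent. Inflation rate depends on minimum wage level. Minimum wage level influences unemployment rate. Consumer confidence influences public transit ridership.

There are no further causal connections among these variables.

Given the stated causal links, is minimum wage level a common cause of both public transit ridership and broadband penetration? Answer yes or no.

yes

Minimum wage level has a causal path to public transit ridership (minimum wage level → housing starts → public transit ridership) and to broadband penetration (minimum wage level → inflation rate → broadband penetration), so it is a common cause of both — a confounder.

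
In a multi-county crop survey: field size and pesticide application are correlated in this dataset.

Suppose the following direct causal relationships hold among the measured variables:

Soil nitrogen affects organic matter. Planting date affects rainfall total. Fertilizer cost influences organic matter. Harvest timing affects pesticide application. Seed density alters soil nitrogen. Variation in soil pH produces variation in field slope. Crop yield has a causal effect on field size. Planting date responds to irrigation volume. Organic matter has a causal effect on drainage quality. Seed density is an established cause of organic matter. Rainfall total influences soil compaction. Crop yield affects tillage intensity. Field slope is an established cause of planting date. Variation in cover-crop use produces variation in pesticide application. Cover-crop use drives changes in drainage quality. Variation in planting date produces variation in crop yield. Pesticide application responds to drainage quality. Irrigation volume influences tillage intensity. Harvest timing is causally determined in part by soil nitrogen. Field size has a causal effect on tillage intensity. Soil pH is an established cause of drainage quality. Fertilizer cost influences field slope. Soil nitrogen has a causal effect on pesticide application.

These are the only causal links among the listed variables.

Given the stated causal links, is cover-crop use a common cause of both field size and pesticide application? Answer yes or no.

Cover-crop use has no stated causal path to field size. A confounder must cause both variables, so cover-crop use does not qualify.

no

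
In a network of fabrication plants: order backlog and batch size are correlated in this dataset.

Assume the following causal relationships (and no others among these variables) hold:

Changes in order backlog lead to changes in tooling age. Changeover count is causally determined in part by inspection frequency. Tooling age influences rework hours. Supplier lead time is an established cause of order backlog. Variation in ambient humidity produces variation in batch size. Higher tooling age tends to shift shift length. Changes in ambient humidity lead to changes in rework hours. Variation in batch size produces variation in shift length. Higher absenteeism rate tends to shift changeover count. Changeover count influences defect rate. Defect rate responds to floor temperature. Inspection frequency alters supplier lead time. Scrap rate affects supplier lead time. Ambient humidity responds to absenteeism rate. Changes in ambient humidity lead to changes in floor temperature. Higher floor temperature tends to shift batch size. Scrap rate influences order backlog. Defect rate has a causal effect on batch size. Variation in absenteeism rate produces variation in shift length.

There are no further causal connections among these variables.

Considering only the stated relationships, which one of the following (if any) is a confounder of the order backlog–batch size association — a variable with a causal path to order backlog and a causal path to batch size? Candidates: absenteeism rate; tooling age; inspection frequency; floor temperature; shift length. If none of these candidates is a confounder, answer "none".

Inspection frequency causes order backlog (inspection frequency → supplier lead time → order backlog) and also causes batch size (inspection frequency → changeover count → defect rate → batch size); it is a common cause of both.
Each of the other candidates lacks a causal path to at least one of order backlog and batch size, so they do not confound the relationship.

inspection frequency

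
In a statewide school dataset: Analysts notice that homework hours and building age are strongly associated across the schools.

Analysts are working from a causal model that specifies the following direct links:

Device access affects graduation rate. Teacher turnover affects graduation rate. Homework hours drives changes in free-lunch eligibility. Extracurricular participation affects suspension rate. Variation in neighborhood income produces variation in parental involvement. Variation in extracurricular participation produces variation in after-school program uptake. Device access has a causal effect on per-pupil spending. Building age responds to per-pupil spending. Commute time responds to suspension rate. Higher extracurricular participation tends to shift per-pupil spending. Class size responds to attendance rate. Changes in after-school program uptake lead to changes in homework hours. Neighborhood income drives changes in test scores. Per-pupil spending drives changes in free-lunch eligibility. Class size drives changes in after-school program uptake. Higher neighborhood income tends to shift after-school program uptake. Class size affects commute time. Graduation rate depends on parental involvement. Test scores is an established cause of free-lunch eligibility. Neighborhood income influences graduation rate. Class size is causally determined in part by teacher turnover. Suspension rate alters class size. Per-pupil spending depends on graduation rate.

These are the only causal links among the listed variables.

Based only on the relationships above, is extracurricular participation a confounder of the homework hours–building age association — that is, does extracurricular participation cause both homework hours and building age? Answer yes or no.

Extracurricular participation has a causal path to homework hours (extracurricular participation → after-school program uptake → homework hours) and to building age (extracurricular participation → per-pupil spending → building age), so it is a common cause of both — a confounder.

yes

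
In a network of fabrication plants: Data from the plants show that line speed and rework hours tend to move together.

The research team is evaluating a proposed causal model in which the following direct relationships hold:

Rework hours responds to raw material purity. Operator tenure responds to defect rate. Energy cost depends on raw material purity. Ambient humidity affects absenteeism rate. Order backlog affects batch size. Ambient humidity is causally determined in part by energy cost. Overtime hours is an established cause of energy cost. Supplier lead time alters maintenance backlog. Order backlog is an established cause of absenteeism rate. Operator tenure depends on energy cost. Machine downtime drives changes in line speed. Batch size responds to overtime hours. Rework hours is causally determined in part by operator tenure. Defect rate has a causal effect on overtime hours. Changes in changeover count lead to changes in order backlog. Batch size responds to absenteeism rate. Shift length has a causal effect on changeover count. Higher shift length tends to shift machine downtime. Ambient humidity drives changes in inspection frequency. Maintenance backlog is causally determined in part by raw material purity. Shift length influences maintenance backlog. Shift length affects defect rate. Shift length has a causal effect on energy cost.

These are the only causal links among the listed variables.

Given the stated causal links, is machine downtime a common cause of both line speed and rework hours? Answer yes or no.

no

Machine downtime has no stated causal path to rework hours. A confounder must cause both variables, so machine downtime does not qualify.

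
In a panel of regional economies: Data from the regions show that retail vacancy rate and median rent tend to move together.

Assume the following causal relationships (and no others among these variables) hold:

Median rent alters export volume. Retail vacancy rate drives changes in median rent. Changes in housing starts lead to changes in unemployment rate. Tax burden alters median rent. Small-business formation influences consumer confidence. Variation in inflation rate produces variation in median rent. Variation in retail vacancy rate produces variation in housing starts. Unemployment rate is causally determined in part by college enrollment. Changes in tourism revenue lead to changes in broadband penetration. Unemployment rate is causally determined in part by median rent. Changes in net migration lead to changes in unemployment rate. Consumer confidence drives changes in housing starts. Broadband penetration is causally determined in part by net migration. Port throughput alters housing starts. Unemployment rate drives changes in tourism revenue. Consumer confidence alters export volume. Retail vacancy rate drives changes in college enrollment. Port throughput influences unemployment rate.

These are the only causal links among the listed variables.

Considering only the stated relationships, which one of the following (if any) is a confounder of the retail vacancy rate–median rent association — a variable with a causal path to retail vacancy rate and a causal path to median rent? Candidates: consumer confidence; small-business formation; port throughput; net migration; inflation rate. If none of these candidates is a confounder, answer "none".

none

None of the listed candidates has causal paths to both retail vacancy rate and median rent in the stated relationships, so none is a common cause.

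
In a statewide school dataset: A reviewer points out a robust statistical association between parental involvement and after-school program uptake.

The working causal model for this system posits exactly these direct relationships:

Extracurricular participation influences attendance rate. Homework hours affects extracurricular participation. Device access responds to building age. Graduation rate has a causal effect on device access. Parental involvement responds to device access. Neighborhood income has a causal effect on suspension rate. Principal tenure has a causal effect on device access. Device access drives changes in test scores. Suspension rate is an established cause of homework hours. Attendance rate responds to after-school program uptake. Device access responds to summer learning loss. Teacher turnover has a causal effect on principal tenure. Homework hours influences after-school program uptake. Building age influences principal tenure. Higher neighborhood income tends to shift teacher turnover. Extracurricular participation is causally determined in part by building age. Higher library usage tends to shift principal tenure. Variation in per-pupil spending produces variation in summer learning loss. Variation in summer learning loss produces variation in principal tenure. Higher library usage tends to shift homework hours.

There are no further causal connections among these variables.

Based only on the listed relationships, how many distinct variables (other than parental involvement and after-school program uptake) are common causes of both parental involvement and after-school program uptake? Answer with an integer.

2

The common causes are: library usage (to parental involvement via library usage → principal tenure → device access → parental involvement; to after-school program uptake via library usage → homework hours → after-school program uptake); neighborhood income (to parental involvement via neighborhood income → teacher turnover → principal tenure → device access → parental involvement; to after-school program uptake via neighborhood income → suspension rate → homework hours → after-school program uptake).
Every other variable lacks a causal path to at least one of parental involvement and after-school program uptake.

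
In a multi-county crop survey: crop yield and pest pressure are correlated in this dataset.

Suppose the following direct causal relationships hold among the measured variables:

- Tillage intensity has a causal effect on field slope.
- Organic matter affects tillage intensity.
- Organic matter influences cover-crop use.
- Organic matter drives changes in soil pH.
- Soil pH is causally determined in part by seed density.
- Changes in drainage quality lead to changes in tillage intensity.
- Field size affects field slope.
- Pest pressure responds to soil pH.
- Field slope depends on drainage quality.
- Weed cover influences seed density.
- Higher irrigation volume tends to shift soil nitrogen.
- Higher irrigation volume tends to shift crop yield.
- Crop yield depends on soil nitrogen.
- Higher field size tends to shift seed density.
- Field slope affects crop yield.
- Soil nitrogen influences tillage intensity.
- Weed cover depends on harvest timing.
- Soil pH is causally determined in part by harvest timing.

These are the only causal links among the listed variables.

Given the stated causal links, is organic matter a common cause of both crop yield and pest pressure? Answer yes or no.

yes

Organic matter has a causal path to crop yield (organic matter → tillage intensity → field slope → crop yield) and to pest pressure (organic matter → soil pH → pest pressure), so it is a common cause of both — a confounder.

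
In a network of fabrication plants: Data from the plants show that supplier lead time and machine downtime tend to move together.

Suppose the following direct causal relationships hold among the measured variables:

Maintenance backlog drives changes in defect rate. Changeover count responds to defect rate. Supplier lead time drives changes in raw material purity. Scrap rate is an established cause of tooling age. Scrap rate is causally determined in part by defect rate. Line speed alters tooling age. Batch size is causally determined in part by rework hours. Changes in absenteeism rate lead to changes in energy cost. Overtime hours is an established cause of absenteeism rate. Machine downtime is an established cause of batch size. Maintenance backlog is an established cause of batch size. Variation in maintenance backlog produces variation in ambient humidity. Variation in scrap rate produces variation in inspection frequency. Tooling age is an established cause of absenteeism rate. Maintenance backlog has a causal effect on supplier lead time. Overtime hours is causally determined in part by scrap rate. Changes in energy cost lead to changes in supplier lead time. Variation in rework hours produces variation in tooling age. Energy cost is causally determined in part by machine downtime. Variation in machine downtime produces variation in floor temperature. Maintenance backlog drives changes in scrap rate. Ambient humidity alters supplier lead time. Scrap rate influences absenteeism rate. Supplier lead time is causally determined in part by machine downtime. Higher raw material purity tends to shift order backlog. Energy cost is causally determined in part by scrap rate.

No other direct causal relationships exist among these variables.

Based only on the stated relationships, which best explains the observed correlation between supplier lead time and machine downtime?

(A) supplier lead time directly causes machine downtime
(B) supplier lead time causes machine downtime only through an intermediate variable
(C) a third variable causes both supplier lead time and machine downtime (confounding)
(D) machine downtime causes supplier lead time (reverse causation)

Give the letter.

The stated link runs machine downtime → supplier lead time; supplier lead time has no causal path to machine downtime. No variable causes both, so confounding is ruled out. The correlation reflects reverse causation.

D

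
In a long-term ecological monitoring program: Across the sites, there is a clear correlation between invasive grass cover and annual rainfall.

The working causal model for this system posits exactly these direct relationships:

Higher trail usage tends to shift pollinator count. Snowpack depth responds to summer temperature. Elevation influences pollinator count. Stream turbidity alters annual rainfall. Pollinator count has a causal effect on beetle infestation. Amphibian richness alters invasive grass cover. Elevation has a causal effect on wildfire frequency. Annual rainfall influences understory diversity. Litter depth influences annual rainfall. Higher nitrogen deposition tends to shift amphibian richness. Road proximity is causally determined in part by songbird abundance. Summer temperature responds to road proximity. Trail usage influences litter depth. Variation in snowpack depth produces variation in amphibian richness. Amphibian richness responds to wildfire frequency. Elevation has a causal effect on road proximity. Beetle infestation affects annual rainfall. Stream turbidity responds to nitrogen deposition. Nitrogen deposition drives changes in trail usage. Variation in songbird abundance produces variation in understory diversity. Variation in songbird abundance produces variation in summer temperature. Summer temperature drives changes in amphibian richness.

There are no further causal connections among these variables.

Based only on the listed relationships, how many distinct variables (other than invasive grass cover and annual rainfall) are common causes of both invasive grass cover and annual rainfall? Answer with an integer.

2

The common causes are: elevation (to invasive grass cover via elevation → wildfire frequency → amphibian richness → invasive grass cover; to annual rainfall via elevation → pollinator count → beetle infestation → annual rainfall); nitrogen deposition (to invasive grass cover via nitrogen deposition → amphibian richness → invasive grass cover; to annual rainfall via nitrogen deposition → stream turbidity → annual rainfall).
Every other variable lacks a causal path to at least one of invasive grass cover and annual rainfall.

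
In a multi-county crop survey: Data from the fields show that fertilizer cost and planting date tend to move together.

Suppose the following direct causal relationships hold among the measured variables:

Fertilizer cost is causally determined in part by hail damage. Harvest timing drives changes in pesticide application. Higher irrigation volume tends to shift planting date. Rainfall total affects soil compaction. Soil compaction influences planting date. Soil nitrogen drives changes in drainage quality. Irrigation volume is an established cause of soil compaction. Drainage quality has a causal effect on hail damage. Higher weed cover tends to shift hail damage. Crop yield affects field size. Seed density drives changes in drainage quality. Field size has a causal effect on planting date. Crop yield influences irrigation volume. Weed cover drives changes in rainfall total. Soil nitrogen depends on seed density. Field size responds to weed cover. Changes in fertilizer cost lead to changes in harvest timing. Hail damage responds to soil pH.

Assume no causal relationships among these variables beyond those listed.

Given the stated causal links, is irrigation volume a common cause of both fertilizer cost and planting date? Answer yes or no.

Irrigation volume has no stated causal path to fertilizer cost. A confounder must cause both variables, so irrigation volume does not qualify.

no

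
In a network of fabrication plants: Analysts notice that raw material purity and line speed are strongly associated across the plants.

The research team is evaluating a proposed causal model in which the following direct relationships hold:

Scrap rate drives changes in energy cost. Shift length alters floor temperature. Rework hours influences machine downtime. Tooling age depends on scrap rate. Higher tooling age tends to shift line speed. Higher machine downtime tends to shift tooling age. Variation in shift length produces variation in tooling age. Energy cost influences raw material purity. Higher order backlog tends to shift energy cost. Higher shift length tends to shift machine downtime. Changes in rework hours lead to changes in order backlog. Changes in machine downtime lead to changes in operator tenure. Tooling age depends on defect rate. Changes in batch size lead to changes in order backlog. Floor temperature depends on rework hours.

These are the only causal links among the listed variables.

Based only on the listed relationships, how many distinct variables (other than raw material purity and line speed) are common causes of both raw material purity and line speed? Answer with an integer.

The common causes are: rework hours (to raw material purity via rework hours → order backlog → energy cost → raw material purity; to line speed via rework hours → machine downtime → tooling age → line speed); scrap rate (to raw material purity via scrap rate → energy cost → raw material purity; to line speed via scrap rate → tooling age → line speed).
Every other variable lacks a causal path to at least one of raw material purity and line speed.

2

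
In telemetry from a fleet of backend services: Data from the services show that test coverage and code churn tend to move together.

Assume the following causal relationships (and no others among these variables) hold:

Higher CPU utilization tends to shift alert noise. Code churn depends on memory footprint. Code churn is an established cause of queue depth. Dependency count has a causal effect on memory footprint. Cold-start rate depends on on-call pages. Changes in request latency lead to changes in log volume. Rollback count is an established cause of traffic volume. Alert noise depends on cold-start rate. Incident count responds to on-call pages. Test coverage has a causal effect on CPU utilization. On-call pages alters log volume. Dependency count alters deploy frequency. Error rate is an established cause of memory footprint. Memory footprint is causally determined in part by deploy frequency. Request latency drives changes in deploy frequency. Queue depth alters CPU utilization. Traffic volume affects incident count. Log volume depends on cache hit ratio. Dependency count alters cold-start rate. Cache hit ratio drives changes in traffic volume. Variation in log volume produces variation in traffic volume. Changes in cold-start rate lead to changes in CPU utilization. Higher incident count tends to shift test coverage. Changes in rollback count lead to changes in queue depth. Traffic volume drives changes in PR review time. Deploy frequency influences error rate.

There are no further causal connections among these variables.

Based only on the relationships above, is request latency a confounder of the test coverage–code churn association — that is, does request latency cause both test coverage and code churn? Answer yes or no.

Request latency has a causal path to test coverage (request latency → log volume → traffic volume → incident count → test coverage) and to code churn (request latency → deploy frequency → memory footprint → code churn), so it is a common cause of both — a confounder.

yes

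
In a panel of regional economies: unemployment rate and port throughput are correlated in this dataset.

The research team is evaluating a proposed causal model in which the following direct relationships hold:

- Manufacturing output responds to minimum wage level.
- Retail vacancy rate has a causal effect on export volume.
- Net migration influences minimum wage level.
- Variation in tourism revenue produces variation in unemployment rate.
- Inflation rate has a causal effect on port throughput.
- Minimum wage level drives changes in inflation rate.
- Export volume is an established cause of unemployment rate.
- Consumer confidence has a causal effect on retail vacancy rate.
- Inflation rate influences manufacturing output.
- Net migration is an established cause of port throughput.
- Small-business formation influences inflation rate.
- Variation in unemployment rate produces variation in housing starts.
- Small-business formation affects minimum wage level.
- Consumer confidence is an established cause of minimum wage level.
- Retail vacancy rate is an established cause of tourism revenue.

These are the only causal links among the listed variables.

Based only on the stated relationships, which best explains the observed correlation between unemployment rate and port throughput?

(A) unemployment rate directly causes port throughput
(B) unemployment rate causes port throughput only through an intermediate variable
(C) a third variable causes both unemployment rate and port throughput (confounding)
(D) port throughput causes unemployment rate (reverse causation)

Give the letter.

C

Consumer confidence causes unemployment rate (consumer confidence → retail vacancy rate → tourism revenue → unemployment rate) and port throughput (consumer confidence → minimum wage level → inflation rate → port throughput) — a common cause creating the correlation.
There is no stated path from unemployment rate to port throughput or from port throughput to unemployment rate, so neither direct nor reverse causation applies.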